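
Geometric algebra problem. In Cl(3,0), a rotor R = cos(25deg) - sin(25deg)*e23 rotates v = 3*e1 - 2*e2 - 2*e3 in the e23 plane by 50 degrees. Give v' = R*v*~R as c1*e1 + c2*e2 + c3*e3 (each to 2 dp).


Rotor R = cos(25deg) - sin(25deg)*e23
Rotation angle theta = 2 * 25 = 50 degrees in the e23 plane (e2 -> e3).
The component perpendicular to the plane (e1) is invariant: v'_1 = v1 = 3.00
cos(50deg) = 0.6428, sin(50deg) = 0.7660
v'_2 = v2*cos(theta) - v3*sin(theta) = -2*0.6428 - (-2)*0.7660 = 0.25
v'_3 = v2*sin(theta) + v3*cos(theta) = -2*0.7660 + (-2)*0.6428 = -2.82
v' = 3.00*e1 + 0.25*e2 - 2.82*e3


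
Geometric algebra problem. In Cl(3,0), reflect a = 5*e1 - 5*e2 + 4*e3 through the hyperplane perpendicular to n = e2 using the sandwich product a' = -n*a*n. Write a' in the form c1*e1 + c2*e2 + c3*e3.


Reflection formula: a' = -n*a*n, with n = e2 (unit vector, n^2 = 1).
For reflection through hyperplane perp to e2:
The component along e2 flips sign, others stay.
a = (5, -5, 4)
a' = (5, 5, 4)
a' = 5*e1 + 5*e2 + 4*e3


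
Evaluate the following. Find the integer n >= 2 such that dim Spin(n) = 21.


dim Spin(n) = dim so(n) = n(n-1)/2.
Solve n(n-1)/2 = 21, i.e. n^2 - n - 42 = 0.
Discriminant = 1 + 8*21 = 169
n = (1 + sqrt(169))/2 = (1 + 13)/2 = 7


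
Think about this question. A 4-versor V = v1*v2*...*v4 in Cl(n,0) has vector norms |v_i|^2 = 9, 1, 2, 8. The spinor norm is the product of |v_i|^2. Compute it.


Spinor norm N(V) = |v1|^2 * |v2|^2 * ... * |v4|^2
= 9 * 1 * 2 * 8
Running product: 9, 9, 18, 144
N(V) = 144


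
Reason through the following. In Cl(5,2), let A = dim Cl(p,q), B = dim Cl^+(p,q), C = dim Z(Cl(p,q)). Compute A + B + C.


n = 5 + 2 = 7
Total dim = 2^7 = 128
Even subalgebra dim = 2^6 = 64
n is odd, so center dim = 2
Sum = 128 + 64 + 2 = 194


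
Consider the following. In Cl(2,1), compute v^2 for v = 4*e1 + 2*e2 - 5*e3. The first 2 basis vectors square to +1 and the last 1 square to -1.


v^2 = sum of c_i^2 * e_i^2
Positive signature terms (e_i^2 = +1): 4^2 + 2^2 = 20
Negative signature terms (e_j^2 = -1): (-5)^2 = 25
v^2 = 20 - 25 = -5


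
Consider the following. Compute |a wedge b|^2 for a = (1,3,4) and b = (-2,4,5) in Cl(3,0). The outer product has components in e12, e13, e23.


a wedge b = (a1*b2 - a2*b1)*e12 + (a1*b3 - a3*b1)*e13 + (a2*b3 - a3*b2)*e23
e12 coeff: 1*4 - 3*(-2) = 4 - (-6) = 10
e13 coeff: 1*5 - 4*(-2) = 5 - (-8) = 13
e23 coeff: 3*5 - 4*4 = 15 - 16 = -1
|a wedge b|^2 = 10^2 + 13^2 + (-1)^2
= 100 + 169 + 1
= 270


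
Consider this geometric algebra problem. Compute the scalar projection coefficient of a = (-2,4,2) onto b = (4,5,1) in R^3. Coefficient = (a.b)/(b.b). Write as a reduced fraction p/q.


Projection coefficient = (a . b) / (b . b)
a . b = (-2)*4 + 4*5 + 2*1
= -8 + 20 + 2 = 14
b . b = 4^2 + 5^2 + 1^2
= 16 + 25 + 1 = 42
Coefficient = 14/42
In lowest terms: 1/3


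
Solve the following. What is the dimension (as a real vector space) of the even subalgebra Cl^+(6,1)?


Even subalgebra dimension = 2^(n-1)
n = 6 + 1 = 7
2^(7 - 1) = 2^6 = 64
Verification: sum of C(7,k) for even k = 1 + 21 + 35 + 7 = 64
Result = 64


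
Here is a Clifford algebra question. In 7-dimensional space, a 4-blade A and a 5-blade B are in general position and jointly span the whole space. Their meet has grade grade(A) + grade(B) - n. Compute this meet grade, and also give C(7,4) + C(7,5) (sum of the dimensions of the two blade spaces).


Meet grade = grade(A) + grade(B) - n
= 4 + 5 - 7 = 2
C(7,4) = 35
C(7,5) = 21
dim_A + dim_B = 35 + 21 = 56


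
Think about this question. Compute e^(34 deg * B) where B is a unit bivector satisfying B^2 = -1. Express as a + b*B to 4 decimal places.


For a unit bivector B with B^2 = -1, the exponential series gives
e^(theta*B) = cos(theta) + sin(theta)*B (the GA analogue of Euler's formula).
theta = 34 degrees = 0.593412 rad
cos(34 deg) = 0.8290
sin(34 deg) = 0.5592
exp(theta*B) = 0.8290 + 0.5592*B


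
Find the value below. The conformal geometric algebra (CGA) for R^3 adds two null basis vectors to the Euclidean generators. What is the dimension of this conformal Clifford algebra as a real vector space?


The conformal model of R^3 uses Cl(4,1): the 3 Euclidean generators plus two extra orthogonal generators e+ (e+^2 = +1) and e- (e-^2 = -1), from which the null vectors e0, einf are built.
Number of generators m = 3 + 2 = 5.
dim Cl(p,q) = 2^m = 2^5 = 32


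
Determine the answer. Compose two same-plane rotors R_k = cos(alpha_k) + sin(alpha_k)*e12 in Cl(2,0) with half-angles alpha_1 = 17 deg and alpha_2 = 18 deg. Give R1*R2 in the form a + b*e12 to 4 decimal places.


Same-plane rotors commute and their half-angles add:
R1*R2 = cos(a1 + a2) + sin(a1 + a2)*e12.
a1 + a2 = 17 + 18 = 35 deg
cos(35 deg) = 0.8192
sin(35 deg) = 0.5736
R1*R2 = 0.8192 + 0.5736*e12


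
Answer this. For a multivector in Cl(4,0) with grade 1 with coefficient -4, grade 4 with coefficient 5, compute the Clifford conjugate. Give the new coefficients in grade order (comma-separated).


Clifford conjugate sign for grade k: (-1)^(k(k+1)/2)
Grade 1: (-1)^(1*2/2) = (-1)^1 = -1, coeff -4 -> 4
Grade 4: (-1)^(4*5/2) = (-1)^10 = 1, coeff 5 -> 5
Conjugated coefficients: 4, 5


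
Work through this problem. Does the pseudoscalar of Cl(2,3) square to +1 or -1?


The pseudoscalar I = e1...e_n (product of all n generators) of Cl(p,q) satisfies I^2 = (-1)^(q + n(n-1)/2).
p = 2, q = 3, n = p + q = 5
n(n-1)/2 = 5 * 4 / 2 = 10
Exponent = q + n(n-1)/2 = 3 + 10 = 13
I^2 = (-1)^13 = -1


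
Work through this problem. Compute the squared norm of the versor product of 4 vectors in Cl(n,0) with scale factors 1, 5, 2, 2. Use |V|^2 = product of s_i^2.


Each vector v_i has |v_i|^2 = s_i^2
Squared scales: 1^2 = 1, 5^2 = 25, 2^2 = 4, 2^2 = 4
|V|^2 = 1 * 25 * 4 * 4
= 400


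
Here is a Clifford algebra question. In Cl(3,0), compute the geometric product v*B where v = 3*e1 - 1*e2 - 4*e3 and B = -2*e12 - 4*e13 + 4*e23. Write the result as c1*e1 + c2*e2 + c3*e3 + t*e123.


vB has grade-1 (vector) and grade-3 (trivector) parts: vB = (v _| B) + (v ^ B).
Vector part <vB>_1:
  e1: -v2*b12 - v3*b13 = -(-1)*(-2) - (-4)*(-4) = -18
  e2: v1*b12 - v3*b23 = (3)*(-2) - (-4)*(4) = 10
  e3: v1*b13 + v2*b23 = (3)*(-4) + (-1)*(4) = -16
Trivector part <vB>_3:
  e123: v1*b23 - v2*b13 + v3*b12 = (3)*(4) - (-1)*(-4) + (-4)*(-2) = 16
vB = -18*e1 + 10*e2 - 16*e3 + 16*e123


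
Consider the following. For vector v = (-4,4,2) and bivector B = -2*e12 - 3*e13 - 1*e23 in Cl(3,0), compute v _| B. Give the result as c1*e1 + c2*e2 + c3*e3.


Left contraction v _| B = <vB>_1 (grade-1 part of the geometric product vB).
Using e1_|e12 = e2, e2_|e12 = -e1, e1_|e13 = e3, e3_|e13 = -e1, e2_|e23 = e3, e3_|e23 = -e2:
e1 coeff: -v2*b12 - v3*b13 = -(4)*(-2) - (2)*(-3) = 14
e2 coeff: v1*b12 - v3*b23 = (-4)*(-2) - (2)*(-1) = 10
e3 coeff: v1*b13 + v2*b23 = (-4)*(-3) + (4)*(-1) = 8
v _| B = 14*e1 + 10*e2 + 8*e3


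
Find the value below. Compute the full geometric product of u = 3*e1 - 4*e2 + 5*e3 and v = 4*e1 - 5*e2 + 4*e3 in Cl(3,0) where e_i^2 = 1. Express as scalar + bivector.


In Cl(3,0): e_i^2 = 1, e_ie_j = -e_je_i for i != j.
Scalar part = u . v = 3*4 + (-4)*(-5) + 5*4
= 12 + 20 + 20 = 52
e12 coeff = 3*(-5) - (-4)*4 = -15 - (-16) = 1
e13 coeff = 3*4 - 5*4 = 12 - 20 = -8
e23 coeff = (-4)*4 - 5*(-5) = -16 - (-25) = 9
uv = 52 + 1*e12 - 8*e13 + 9*e23


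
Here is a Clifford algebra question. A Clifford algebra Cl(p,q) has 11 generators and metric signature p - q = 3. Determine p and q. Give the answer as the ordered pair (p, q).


We need p + q = 11 and p - q = 3.
Adding: 2p = 11 + 3 = 14, so p = 7.
Then q = 11 - 7 = 4.
(p, q) = (7, 4)


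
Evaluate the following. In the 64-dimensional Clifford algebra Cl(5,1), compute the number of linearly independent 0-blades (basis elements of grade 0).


Number of grade-k basis blades in Cl(p,q) with n = p + q is C(n, k).
n = 5 + 1 = 6
C(6, 0) = 6! / (0! * 6!)
= 720 / (1 * 720)
= 1


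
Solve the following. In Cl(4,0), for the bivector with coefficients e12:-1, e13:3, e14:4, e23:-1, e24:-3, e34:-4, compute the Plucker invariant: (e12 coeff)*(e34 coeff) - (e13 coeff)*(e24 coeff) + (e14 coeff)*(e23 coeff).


Plucker relation: af - be + cd
a*f = (-1)*(-4) = 4
b*e = 3*(-3) = -9
c*d = 4*(-1) = -4
af - be + cd = 4 - (-9) + (-4)
= 9


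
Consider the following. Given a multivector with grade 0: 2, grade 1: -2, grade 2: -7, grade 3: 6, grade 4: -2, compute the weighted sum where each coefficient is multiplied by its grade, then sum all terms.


Grade-weighted sum = sum of grade_k * coefficient_k
0*2 = 0
1*(-2) = -2
2*(-7) = -14
3*6 = 18
4*(-2) = -8
Total = 0 + (-2) + (-14) + 18 + (-8) = -6


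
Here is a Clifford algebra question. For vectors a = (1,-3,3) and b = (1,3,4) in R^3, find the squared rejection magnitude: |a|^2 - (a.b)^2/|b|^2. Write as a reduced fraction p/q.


|a|^2 = 1^2 + (-3)^2 + 3^2 = 19
|b|^2 = 1^2 + 3^2 + 4^2 = 26
a . b = 1*1 + (-3)*3 + 3*4 = 4
(a.b)^2 = 4^2 = 16
|rej|^2 = 19 - 16/26
= (494 - 16)/26
= 478/26
In lowest terms: 239/13


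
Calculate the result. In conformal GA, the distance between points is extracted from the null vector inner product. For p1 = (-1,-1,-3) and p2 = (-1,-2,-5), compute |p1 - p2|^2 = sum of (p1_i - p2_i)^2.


p1 - p2 = (0, 1, 2)
|p1 - p2|^2 = 0^2 + 1^2 + 2^2
= 0 + 1 + 4
= 5


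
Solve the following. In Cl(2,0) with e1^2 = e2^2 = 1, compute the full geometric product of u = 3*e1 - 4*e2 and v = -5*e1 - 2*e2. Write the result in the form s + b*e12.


Expand: (3*e1 - 4*e2)(-5*e1 - 2*e2)
= 3*(-5)*e1e1 + 3*(-2)*e1e2 + (-4)*(-5)*e2e1 + (-4)*(-2)*e2e2
Using e1^2 = e2^2 = 1, e2e1 = -e1e2:
Scalar part s = 3*(-5) + (-4)*(-2) = -15 + 8 = -7
Bivector part b = 3*(-2) - (-4)*(-5) = -6 - 20 = -26
uv = -7 - 26*e12


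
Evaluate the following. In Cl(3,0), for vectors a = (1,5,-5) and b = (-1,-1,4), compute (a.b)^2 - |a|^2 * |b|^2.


a . b = 1*(-1) + 5*(-1) + (-5)*4
= -1 + (-5) + (-20) = -26
|a|^2 = 1^2 + 5^2 + (-5)^2 = 51
|b|^2 = (-1)^2 + (-1)^2 + 4^2 = 18
(a.b)^2 = (-26)^2 = 676
|a|^2 * |b|^2 = 51 * 18 = 918
Result = 676 - 918 = -242


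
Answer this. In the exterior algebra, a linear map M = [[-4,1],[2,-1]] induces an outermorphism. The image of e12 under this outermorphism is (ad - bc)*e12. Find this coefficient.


The outermorphism of a linear map f sends e1^e2 to f(e1)^f(e2).
f(e1) = -4*e1 + 2*e2
f(e2) = 1*e1 - 1*e2
f(e1) ^ f(e2) = (-4*e1 + 2*e2) ^ (1*e1 - 1*e2)
= (-4)*(-1)*e12 + 2*1*e21
= (4 - 2)*e12
= 2*e12
Coefficient = 2


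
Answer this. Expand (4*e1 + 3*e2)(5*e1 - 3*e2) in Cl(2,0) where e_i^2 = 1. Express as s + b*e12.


Expand: (4*e1 + 3*e2)(5*e1 - 3*e2)
= 4*5*e1e1 + 4*(-3)*e1e2 + 3*5*e2e1 + 3*(-3)*e2e2
Using e1^2 = e2^2 = 1, e2e1 = -e1e2:
Scalar part s = 4*5 + 3*(-3) = 20 + (-9) = 11
Bivector part b = 4*(-3) - 3*5 = -12 - 15 = -27
uv = 11 - 27*e12


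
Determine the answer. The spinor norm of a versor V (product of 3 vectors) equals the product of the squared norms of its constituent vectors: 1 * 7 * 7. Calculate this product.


Spinor norm N(V) = |v1|^2 * |v2|^2 * ... * |v3|^2
= 1 * 7 * 7
Running product: 1, 7, 49
N(V) = 49


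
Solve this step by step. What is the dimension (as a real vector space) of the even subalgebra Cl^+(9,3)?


Even subalgebra dimension = 2^(n-1)
n = 9 + 3 = 12
2^(12 - 1) = 2^11 = 2048
Verification: sum of C(12,k) for even k = 1 + 66 + 495 + 924 + 495 + 66 + 1 = 2048
Result = 2048


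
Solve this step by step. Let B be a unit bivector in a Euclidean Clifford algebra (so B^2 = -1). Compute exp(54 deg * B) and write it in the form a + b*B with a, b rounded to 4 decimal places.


For a unit bivector B with B^2 = -1, the exponential series gives
e^(theta*B) = cos(theta) + sin(theta)*B (the GA analogue of Euler's formula).
theta = 54 degrees = 0.942478 rad
cos(54 deg) = 0.5878
sin(54 deg) = 0.8090
exp(theta*B) = 0.5878 + 0.8090*B


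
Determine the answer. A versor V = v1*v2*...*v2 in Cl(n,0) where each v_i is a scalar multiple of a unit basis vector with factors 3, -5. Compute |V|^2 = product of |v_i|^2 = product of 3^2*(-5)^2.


Each vector v_i has |v_i|^2 = s_i^2
Squared scales: 3^2 = 9, (-5)^2 = 25
|V|^2 = 9 * 25
= 225


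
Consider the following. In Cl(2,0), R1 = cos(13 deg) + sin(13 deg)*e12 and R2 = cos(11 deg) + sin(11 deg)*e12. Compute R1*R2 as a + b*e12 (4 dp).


Same-plane rotors commute and their half-angles add:
R1*R2 = cos(a1 + a2) + sin(a1 + a2)*e12.
a1 + a2 = 13 + 11 = 24 deg
cos(24 deg) = 0.9135
sin(24 deg) = 0.4067
R1*R2 = 0.9135 + 0.4067*e12


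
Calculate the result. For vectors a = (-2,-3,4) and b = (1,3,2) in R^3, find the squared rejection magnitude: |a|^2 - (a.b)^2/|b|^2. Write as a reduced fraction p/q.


|a|^2 = (-2)^2 + (-3)^2 + 4^2 = 29
|b|^2 = 1^2 + 3^2 + 2^2 = 14
a . b = (-2)*1 + (-3)*3 + 4*2 = -3
(a.b)^2 = (-3)^2 = 9
|rej|^2 = 29 - 9/14
= (406 - 9)/14
= 397/14
In lowest terms: 397/14


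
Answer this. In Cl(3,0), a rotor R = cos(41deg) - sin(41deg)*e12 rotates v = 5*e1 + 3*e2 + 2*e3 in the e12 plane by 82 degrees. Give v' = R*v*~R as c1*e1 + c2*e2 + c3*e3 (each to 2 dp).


Rotor R = cos(41deg) - sin(41deg)*e12
Rotation angle theta = 2 * 41 = 82 degrees in the e12 plane (e1 -> e2).
The component perpendicular to the plane (e3) is invariant: v'_3 = v3 = 2.00
cos(82deg) = 0.1392, sin(82deg) = 0.9903
v'_1 = v1*cos(theta) - v2*sin(theta) = 5*0.1392 - 3*0.9903 = -2.27
v'_2 = v1*sin(theta) + v2*cos(theta) = 5*0.9903 + 3*0.1392 = 5.37
v' = -2.27*e1 + 5.37*e2 + 2.00*e3


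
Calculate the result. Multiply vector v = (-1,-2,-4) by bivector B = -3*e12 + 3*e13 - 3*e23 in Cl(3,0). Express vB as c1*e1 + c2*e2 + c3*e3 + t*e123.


vB has grade-1 (vector) and grade-3 (trivector) parts: vB = (v _| B) + (v ^ B).
Vector part <vB>_1:
  e1: -v2*b12 - v3*b13 = -(-2)*(-3) - (-4)*(3) = 6
  e2: v1*b12 - v3*b23 = (-1)*(-3) - (-4)*(-3) = -9
  e3: v1*b13 + v2*b23 = (-1)*(3) + (-2)*(-3) = 3
Trivector part <vB>_3:
  e123: v1*b23 - v2*b13 + v3*b12 = (-1)*(-3) - (-2)*(3) + (-4)*(-3) = 21
vB = 6*e1 - 9*e2 + 3*e3 + 21*e123


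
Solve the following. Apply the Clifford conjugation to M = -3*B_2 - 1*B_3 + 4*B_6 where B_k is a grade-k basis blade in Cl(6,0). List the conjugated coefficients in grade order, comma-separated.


Clifford conjugate sign for grade k: (-1)^(k(k+1)/2)
Grade 2: (-1)^(2*3/2) = (-1)^3 = -1, coeff -3 -> 3
Grade 3: (-1)^(3*4/2) = (-1)^6 = 1, coeff -1 -> -1
Grade 6: (-1)^(6*7/2) = (-1)^21 = -1, coeff 4 -> -4
Conjugated coefficients: 3, -1, -4


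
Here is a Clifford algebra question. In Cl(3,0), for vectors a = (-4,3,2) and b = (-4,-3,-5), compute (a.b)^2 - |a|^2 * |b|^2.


a . b = (-4)*(-4) + 3*(-3) + 2*(-5)
= 16 + (-9) + (-10) = -3
|a|^2 = (-4)^2 + 3^2 + 2^2 = 29
|b|^2 = (-4)^2 + (-3)^2 + (-5)^2 = 50
(a.b)^2 = (-3)^2 = 9
|a|^2 * |b|^2 = 29 * 50 = 1450
Result = 9 - 1450 = -1441


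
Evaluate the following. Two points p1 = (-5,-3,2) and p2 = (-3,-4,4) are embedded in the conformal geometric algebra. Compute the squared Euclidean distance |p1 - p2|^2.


p1 - p2 = (-2, 1, -2)
|p1 - p2|^2 = (-2)^2 + 1^2 + (-2)^2
= 4 + 1 + 4
= 9


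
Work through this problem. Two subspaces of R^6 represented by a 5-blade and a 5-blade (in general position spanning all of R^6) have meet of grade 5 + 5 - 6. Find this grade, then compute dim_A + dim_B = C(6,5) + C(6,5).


Meet grade = grade(A) + grade(B) - n
= 5 + 5 - 6 = 4
C(6,5) = 6
C(6,5) = 6
dim_A + dim_B = 6 + 6 = 12


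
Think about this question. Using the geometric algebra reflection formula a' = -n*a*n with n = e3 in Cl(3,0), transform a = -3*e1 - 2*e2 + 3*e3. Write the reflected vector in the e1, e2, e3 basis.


Reflection formula: a' = -n*a*n, with n = e3 (unit vector, n^2 = 1).
For reflection through hyperplane perp to e3:
The component along e3 flips sign, others stay.
a = (-3, -2, 3)
a' = (-3, -2, -3)
a' = -3*e1 - 2*e2 - 3*e3


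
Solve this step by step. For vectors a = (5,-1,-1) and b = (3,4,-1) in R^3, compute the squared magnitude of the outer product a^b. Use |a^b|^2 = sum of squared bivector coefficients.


a wedge b = (a1*b2 - a2*b1)*e12 + (a1*b3 - a3*b1)*e13 + (a2*b3 - a3*b2)*e23
e12 coeff: 5*4 - (-1)*3 = 20 - (-3) = 23
e13 coeff: 5*(-1) - (-1)*3 = -5 - (-3) = -2
e23 coeff: (-1)*(-1) - (-1)*4 = 1 - (-4) = 5
|a wedge b|^2 = 23^2 + (-2)^2 + 5^2
= 529 + 4 + 25
= 558


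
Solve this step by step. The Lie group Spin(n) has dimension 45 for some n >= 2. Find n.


dim Spin(n) = dim so(n) = n(n-1)/2.
Solve n(n-1)/2 = 45, i.e. n^2 - n - 90 = 0.
Discriminant = 1 + 8*45 = 361
n = (1 + sqrt(361))/2 = (1 + 19)/2 = 10


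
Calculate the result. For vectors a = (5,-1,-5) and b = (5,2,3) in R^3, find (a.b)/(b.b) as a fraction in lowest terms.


Projection coefficient = (a . b) / (b . b)
a . b = 5*5 + (-1)*2 + (-5)*3
= 25 + (-2) + (-15) = 8
b . b = 5^2 + 2^2 + 3^2
= 25 + 4 + 9 = 38
Coefficient = 8/38
In lowest terms: 4/19


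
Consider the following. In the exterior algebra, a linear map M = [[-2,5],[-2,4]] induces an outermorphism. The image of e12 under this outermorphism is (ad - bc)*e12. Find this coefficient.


The outermorphism of a linear map f sends e1^e2 to f(e1)^f(e2).
f(e1) = -2*e1 - 2*e2
f(e2) = 5*e1 + 4*e2
f(e1) ^ f(e2) = (-2*e1 - 2*e2) ^ (5*e1 + 4*e2)
= (-2)*4*e12 + (-2)*5*e21
= (-8 - (-10))*e12
= 2*e12
Coefficient = 2


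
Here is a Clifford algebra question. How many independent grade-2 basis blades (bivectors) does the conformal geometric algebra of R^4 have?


The conformal model of R^4 uses Cl(5,1) with m = 4 + 2 = 6 generators.
Number of grade-2 blades = C(m, 2) = C(6, 2)
= 6*5/2 = 15


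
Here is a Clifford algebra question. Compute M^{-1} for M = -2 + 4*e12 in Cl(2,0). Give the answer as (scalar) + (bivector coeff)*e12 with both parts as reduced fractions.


M = -2 + 4*e12, where e12^2 = -1.
Since M commutes with its reverse ~M = a - b*e12, M * ~M = a^2 - b^2*e12^2 = a^2 + b^2.
So M^{-1} = ~M / (a^2 + b^2) = (a - b*e12)/(a^2 + b^2).
a^2 + b^2 = 4 + 16 = 20
Scalar part = -2/20 = -1/10
Bivector coeff = -4/20 = -1/5
M^{-1} = -1/10 - 1/5*e12


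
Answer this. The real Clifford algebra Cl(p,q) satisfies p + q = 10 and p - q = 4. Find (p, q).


We need p + q = 10 and p - q = 4.
Adding: 2p = 10 + 4 = 14, so p = 7.
Then q = 10 - 7 = 3.
(p, q) = (7, 3)


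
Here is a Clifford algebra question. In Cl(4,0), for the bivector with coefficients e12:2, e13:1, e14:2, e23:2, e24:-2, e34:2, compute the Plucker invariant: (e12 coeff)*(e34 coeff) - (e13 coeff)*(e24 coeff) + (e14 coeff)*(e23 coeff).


Plucker relation: af - be + cd
a*f = 2*2 = 4
b*e = 1*(-2) = -2
c*d = 2*2 = 4
af - be + cd = 4 - (-2) + 4
= 10


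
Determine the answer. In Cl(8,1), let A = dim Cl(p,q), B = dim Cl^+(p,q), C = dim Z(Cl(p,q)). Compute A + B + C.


n = 8 + 1 = 9
Total dim = 2^9 = 512
Even subalgebra dim = 2^8 = 256
n is odd, so center dim = 2
Sum = 512 + 256 + 2 = 770


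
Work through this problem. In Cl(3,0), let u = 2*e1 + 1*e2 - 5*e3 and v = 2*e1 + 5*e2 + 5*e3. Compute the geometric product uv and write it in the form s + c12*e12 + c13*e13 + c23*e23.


In Cl(3,0): e_i^2 = 1, e_ie_j = -e_je_i for i != j.
Scalar part = u . v = 2*2 + 1*5 + (-5)*5
= 4 + 5 + (-25) = -16
e12 coeff = 2*5 - 1*2 = 10 - 2 = 8
e13 coeff = 2*5 - (-5)*2 = 10 - (-10) = 20
e23 coeff = 1*5 - (-5)*5 = 5 - (-25) = 30
uv = -16 + 8*e12 + 20*e13 + 30*e23


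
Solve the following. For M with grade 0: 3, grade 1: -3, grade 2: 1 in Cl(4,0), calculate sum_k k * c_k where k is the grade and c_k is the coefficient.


Grade-weighted sum = sum of grade_k * coefficient_k
0*3 = 0
1*(-3) = -3
2*1 = 2
Total = 0 + (-3) + 2 = -1


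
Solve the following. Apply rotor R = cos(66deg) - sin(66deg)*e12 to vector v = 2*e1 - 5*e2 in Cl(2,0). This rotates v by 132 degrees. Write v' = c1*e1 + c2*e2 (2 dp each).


Rotor R = cos(66deg) - sin(66deg)*e12
Rotation angle theta = 2 * 66 = 132 degrees
v' = R*v*~R rotates v by theta.
cos(132deg) = -0.6691, sin(132deg) = 0.7431
v'_1 = 2*cos(132deg) - (-5)*sin(132deg)
= 2*(-0.6691) - (-5)*0.7431
= 2.38
v'_2 = 2*sin(132deg) + (-5)*cos(132deg)
= 2*0.7431 + (-5)*(-0.6691)
= 4.83
v' = 2.38*e1 + 4.83*e2


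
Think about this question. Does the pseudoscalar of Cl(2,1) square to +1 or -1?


The pseudoscalar I = e1...e_n (product of all n generators) of Cl(p,q) satisfies I^2 = (-1)^(q + n(n-1)/2).
p = 2, q = 1, n = p + q = 3
n(n-1)/2 = 3 * 2 / 2 = 3
Exponent = q + n(n-1)/2 = 1 + 3 = 4
I^2 = (-1)^4 = +1


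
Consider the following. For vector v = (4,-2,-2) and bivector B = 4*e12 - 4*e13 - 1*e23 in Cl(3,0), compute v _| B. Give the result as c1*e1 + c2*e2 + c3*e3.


Left contraction v _| B = <vB>_1 (grade-1 part of the geometric product vB).
Using e1_|e12 = e2, e2_|e12 = -e1, e1_|e13 = e3, e3_|e13 = -e1, e2_|e23 = e3, e3_|e23 = -e2:
e1 coeff: -v2*b12 - v3*b13 = -(-2)*(4) - (-2)*(-4) = 0
e2 coeff: v1*b12 - v3*b23 = (4)*(4) - (-2)*(-1) = 14
e3 coeff: v1*b13 + v2*b23 = (4)*(-4) + (-2)*(-1) = -14
v _| B = 0*e1 + 14*e2 - 14*e3


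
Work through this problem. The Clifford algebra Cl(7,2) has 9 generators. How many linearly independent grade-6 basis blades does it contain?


Number of grade-k basis blades in Cl(p,q) with n = p + q is C(n, k).
n = 7 + 2 = 9
C(9, 6) = 9! / (6! * 3!)
= 362880 / (720 * 6)
= 84


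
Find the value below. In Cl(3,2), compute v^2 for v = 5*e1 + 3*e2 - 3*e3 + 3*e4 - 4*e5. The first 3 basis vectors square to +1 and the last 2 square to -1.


v^2 = sum of c_i^2 * e_i^2
Positive signature terms (e_i^2 = +1): 5^2 + 3^2 + (-3)^2 = 43
Negative signature terms (e_j^2 = -1): 3^2 + (-4)^2 = 25
v^2 = 43 - 25 = 18


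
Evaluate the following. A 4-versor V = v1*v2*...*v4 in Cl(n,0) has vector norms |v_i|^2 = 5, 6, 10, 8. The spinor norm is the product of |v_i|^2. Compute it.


Spinor norm N(V) = |v1|^2 * |v2|^2 * ... * |v4|^2
= 5 * 6 * 10 * 8
Running product: 5, 30, 300, 2400
N(V) = 2400


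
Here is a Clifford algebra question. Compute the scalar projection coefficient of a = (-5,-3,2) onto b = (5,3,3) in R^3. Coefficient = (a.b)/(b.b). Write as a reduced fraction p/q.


Projection coefficient = (a . b) / (b . b)
a . b = (-5)*5 + (-3)*3 + 2*3
= -25 + (-9) + 6 = -28
b . b = 5^2 + 3^2 + 3^2
= 25 + 9 + 9 = 43
Coefficient = -28/43
In lowest terms: -28/43


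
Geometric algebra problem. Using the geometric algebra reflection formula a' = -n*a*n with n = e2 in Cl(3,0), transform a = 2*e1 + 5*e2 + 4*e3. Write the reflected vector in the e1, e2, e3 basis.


Reflection formula: a' = -n*a*n, with n = e2 (unit vector, n^2 = 1).
For reflection through hyperplane perp to e2:
The component along e2 flips sign, others stay.
a = (2, 5, 4)
a' = (2, -5, 4)
a' = 2*e1 - 5*e2 + 4*e3


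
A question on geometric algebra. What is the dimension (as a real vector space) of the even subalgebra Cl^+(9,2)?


Even subalgebra dimension = 2^(n-1)
n = 9 + 2 = 11
2^(11 - 1) = 2^10 = 1024
Verification: sum of C(11,k) for even k = 1 + 55 + 330 + 462 + 165 + 11 = 1024
Result = 1024


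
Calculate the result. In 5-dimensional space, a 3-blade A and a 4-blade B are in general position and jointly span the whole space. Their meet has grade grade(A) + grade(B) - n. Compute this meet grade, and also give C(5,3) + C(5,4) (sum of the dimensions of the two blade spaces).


Meet grade = grade(A) + grade(B) - n
= 3 + 4 - 5 = 2
C(5,3) = 10
C(5,4) = 5
dim_A + dim_B = 10 + 5 = 15


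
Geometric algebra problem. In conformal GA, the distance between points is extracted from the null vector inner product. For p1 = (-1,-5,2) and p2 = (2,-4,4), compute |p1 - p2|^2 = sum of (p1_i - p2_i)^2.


p1 - p2 = (-3, -1, -2)
|p1 - p2|^2 = (-3)^2 + (-1)^2 + (-2)^2
= 9 + 1 + 4
= 14


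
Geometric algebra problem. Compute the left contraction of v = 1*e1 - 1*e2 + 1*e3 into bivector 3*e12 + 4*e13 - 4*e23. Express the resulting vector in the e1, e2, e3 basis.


Left contraction v _| B = <vB>_1 (grade-1 part of the geometric product vB).
Using e1_|e12 = e2, e2_|e12 = -e1, e1_|e13 = e3, e3_|e13 = -e1, e2_|e23 = e3, e3_|e23 = -e2:
e1 coeff: -v2*b12 - v3*b13 = -(-1)*(3) - (1)*(4) = -1
e2 coeff: v1*b12 - v3*b23 = (1)*(3) - (1)*(-4) = 7
e3 coeff: v1*b13 + v2*b23 = (1)*(4) + (-1)*(-4) = 8
v _| B = -1*e1 + 7*e2 + 8*e3


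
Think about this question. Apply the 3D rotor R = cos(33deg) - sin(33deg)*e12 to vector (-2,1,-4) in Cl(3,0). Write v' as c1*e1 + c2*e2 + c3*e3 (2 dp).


Rotor R = cos(33deg) - sin(33deg)*e12
Rotation angle theta = 2 * 33 = 66 degrees in the e12 plane (e1 -> e2).
The component perpendicular to the plane (e3) is invariant: v'_3 = v3 = -4.00
cos(66deg) = 0.4067, sin(66deg) = 0.9135
v'_1 = v1*cos(theta) - v2*sin(theta) = -2*0.4067 - 1*0.9135 = -1.73
v'_2 = v1*sin(theta) + v2*cos(theta) = -2*0.9135 + 1*0.4067 = -1.42
v' = -1.73*e1 - 1.42*e2 - 4.00*e3


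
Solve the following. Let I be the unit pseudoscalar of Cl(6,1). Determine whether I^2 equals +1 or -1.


The pseudoscalar I = e1...e_n (product of all n generators) of Cl(p,q) satisfies I^2 = (-1)^(q + n(n-1)/2).
p = 6, q = 1, n = p + q = 7
n(n-1)/2 = 7 * 6 / 2 = 21
Exponent = q + n(n-1)/2 = 1 + 21 = 22
I^2 = (-1)^22 = +1


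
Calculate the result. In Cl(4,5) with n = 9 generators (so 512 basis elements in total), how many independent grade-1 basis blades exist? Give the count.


Number of grade-k basis blades in Cl(p,q) with n = p + q is C(n, k).
n = 4 + 5 = 9
C(9, 1) = 9! / (1! * 8!)
= 362880 / (1 * 40320)
= 9


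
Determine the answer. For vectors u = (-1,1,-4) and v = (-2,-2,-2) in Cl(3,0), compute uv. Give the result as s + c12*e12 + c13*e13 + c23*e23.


In Cl(3,0): e_i^2 = 1, e_ie_j = -e_je_i for i != j.
Scalar part = u . v = (-1)*(-2) + 1*(-2) + (-4)*(-2)
= 2 + (-2) + 8 = 8
e12 coeff = (-1)*(-2) - 1*(-2) = 2 - (-2) = 4
e13 coeff = (-1)*(-2) - (-4)*(-2) = 2 - 8 = -6
e23 coeff = 1*(-2) - (-4)*(-2) = -2 - 8 = -10
uv = 8 + 4*e12 - 6*e13 - 10*e23


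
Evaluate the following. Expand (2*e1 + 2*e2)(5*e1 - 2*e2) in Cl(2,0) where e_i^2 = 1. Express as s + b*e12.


Expand: (2*e1 + 2*e2)(5*e1 - 2*e2)
= 2*5*e1e1 + 2*(-2)*e1e2 + 2*5*e2e1 + 2*(-2)*e2e2
Using e1^2 = e2^2 = 1, e2e1 = -e1e2:
Scalar part s = 2*5 + 2*(-2) = 10 + (-4) = 6
Bivector part b = 2*(-2) - 2*5 = -4 - 10 = -14
uv = 6 - 14*e12


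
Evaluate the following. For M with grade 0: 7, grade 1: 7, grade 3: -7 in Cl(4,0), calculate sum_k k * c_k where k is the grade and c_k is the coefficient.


Grade-weighted sum = sum of grade_k * coefficient_k
0*7 = 0
1*7 = 7
3*(-7) = -21
Total = 0 + 7 + (-21) = -14


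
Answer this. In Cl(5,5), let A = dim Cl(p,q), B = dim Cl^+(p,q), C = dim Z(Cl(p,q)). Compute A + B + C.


n = 5 + 5 = 10
Total dim = 2^10 = 1024
Even subalgebra dim = 2^9 = 512
n is even, so center dim = 1
Sum = 1024 + 512 + 1 = 1537


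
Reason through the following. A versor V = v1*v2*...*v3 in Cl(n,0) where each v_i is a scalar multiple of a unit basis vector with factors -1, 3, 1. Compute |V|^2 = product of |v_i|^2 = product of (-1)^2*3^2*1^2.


Each vector v_i has |v_i|^2 = s_i^2
Squared scales: (-1)^2 = 1, 3^2 = 9, 1^2 = 1
|V|^2 = 1 * 9 * 1
= 9


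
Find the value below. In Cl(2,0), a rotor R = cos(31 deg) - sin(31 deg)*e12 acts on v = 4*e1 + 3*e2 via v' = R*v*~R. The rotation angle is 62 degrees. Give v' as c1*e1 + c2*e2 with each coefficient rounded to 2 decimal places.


Rotor R = cos(31deg) - sin(31deg)*e12
Rotation angle theta = 2 * 31 = 62 degrees
v' = R*v*~R rotates v by theta.
cos(62deg) = 0.4695, sin(62deg) = 0.8829
v'_1 = 4*cos(62deg) - 3*sin(62deg)
= 4*0.4695 - 3*0.8829
= -0.77
v'_2 = 4*sin(62deg) + 3*cos(62deg)
= 4*0.8829 + 3*0.4695
= 4.94
v' = -0.77*e1 + 4.94*e2


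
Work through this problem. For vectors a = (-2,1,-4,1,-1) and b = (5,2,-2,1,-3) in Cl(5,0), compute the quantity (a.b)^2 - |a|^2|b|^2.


a . b = (-2)*5 + 1*2 + (-4)*(-2) + 1*1 + (-1)*(-3)
= -10 + 2 + 8 + 1 + 3 = 4
|a|^2 = (-2)^2 + 1^2 + (-4)^2 + 1^2 + (-1)^2 = 23
|b|^2 = 5^2 + 2^2 + (-2)^2 + 1^2 + (-3)^2 = 43
(a.b)^2 = 4^2 = 16
|a|^2 * |b|^2 = 23 * 43 = 989
Result = 16 - 989 = -973


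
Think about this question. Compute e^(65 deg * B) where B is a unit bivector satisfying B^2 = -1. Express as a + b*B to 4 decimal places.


For a unit bivector B with B^2 = -1, the exponential series gives
e^(theta*B) = cos(theta) + sin(theta)*B (the GA analogue of Euler's formula).
theta = 65 degrees = 1.134464 rad
cos(65 deg) = 0.4226
sin(65 deg) = 0.9063
exp(theta*B) = 0.4226 + 0.9063*B


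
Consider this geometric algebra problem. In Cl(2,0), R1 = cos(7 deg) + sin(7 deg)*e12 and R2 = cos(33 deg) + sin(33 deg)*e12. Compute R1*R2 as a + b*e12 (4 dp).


Same-plane rotors commute and their half-angles add:
R1*R2 = cos(a1 + a2) + sin(a1 + a2)*e12.
a1 + a2 = 7 + 33 = 40 deg
cos(40 deg) = 0.7660
sin(40 deg) = 0.6428
R1*R2 = 0.7660 + 0.6428*e12


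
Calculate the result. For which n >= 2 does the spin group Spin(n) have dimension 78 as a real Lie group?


dim Spin(n) = dim so(n) = n(n-1)/2.
Solve n(n-1)/2 = 78, i.e. n^2 - n - 156 = 0.
Discriminant = 1 + 8*78 = 625
n = (1 + sqrt(625))/2 = (1 + 25)/2 = 13


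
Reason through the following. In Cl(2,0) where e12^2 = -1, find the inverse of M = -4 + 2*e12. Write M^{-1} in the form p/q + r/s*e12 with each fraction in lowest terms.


M = -4 + 2*e12, where e12^2 = -1.
Since M commutes with its reverse ~M = a - b*e12, M * ~M = a^2 - b^2*e12^2 = a^2 + b^2.
So M^{-1} = ~M / (a^2 + b^2) = (a - b*e12)/(a^2 + b^2).
a^2 + b^2 = 16 + 4 = 20
Scalar part = -4/20 = -1/5
Bivector coeff = -2/20 = -1/10
M^{-1} = -1/5 - 1/10*e12


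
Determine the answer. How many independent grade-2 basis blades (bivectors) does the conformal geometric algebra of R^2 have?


The conformal model of R^2 uses Cl(3,1) with m = 2 + 2 = 4 generators.
Number of grade-2 blades = C(m, 2) = C(4, 2)
= 4*3/2 = 6


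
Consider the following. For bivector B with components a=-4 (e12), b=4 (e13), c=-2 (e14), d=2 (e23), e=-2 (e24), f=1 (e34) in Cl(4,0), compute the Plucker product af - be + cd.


Plucker relation: af - be + cd
a*f = (-4)*1 = -4
b*e = 4*(-2) = -8
c*d = (-2)*2 = -4
af - be + cd = -4 - (-8) + (-4)
= 0


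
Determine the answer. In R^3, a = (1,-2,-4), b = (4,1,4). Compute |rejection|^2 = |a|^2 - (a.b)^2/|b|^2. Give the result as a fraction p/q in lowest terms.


|a|^2 = 1^2 + (-2)^2 + (-4)^2 = 21
|b|^2 = 4^2 + 1^2 + 4^2 = 33
a . b = 1*4 + (-2)*1 + (-4)*4 = -14
(a.b)^2 = (-14)^2 = 196
|rej|^2 = 21 - 196/33
= (693 - 196)/33
= 497/33
In lowest terms: 497/33


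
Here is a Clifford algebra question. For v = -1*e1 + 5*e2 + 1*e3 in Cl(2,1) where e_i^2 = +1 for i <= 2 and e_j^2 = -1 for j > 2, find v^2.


v^2 = sum of c_i^2 * e_i^2
Positive signature terms (e_i^2 = +1): (-1)^2 + 5^2 = 26
Negative signature terms (e_j^2 = -1): 1^2 = 1
v^2 = 26 - 1 = 25


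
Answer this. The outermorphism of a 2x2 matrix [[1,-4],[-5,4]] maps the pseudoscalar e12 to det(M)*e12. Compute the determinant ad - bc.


The outermorphism of a linear map f sends e1^e2 to f(e1)^f(e2).
f(e1) = 1*e1 - 5*e2
f(e2) = -4*e1 + 4*e2
f(e1) ^ f(e2) = (1*e1 - 5*e2) ^ (-4*e1 + 4*e2)
= 1*4*e12 + (-5)*(-4)*e21
= (4 - 20)*e12
= -16*e12
Coefficient = -16


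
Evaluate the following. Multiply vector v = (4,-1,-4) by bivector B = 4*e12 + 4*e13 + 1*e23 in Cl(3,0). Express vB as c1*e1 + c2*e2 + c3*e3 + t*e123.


vB has grade-1 (vector) and grade-3 (trivector) parts: vB = (v _| B) + (v ^ B).
Vector part <vB>_1:
  e1: -v2*b12 - v3*b13 = -(-1)*(4) - (-4)*(4) = 20
  e2: v1*b12 - v3*b23 = (4)*(4) - (-4)*(1) = 20
  e3: v1*b13 + v2*b23 = (4)*(4) + (-1)*(1) = 15
Trivector part <vB>_3:
  e123: v1*b23 - v2*b13 + v3*b12 = (4)*(1) - (-1)*(4) + (-4)*(4) = -8
vB = 20*e1 + 20*e2 + 15*e3 - 8*e123


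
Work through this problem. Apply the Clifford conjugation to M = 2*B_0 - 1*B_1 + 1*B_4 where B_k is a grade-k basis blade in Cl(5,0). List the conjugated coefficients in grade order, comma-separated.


Clifford conjugate sign for grade k: (-1)^(k(k+1)/2)
Grade 0: (-1)^(0*1/2) = (-1)^0 = 1, coeff 2 -> 2
Grade 1: (-1)^(1*2/2) = (-1)^1 = -1, coeff -1 -> 1
Grade 4: (-1)^(4*5/2) = (-1)^10 = 1, coeff 1 -> 1
Conjugated coefficients: 2, 1, 1


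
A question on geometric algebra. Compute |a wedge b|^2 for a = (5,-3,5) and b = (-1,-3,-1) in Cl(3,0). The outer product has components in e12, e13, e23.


a wedge b = (a1*b2 - a2*b1)*e12 + (a1*b3 - a3*b1)*e13 + (a2*b3 - a3*b2)*e23
e12 coeff: 5*(-3) - (-3)*(-1) = -15 - 3 = -18
e13 coeff: 5*(-1) - 5*(-1) = -5 - (-5) = 0
e23 coeff: (-3)*(-1) - 5*(-3) = 3 - (-15) = 18
|a wedge b|^2 = (-18)^2 + 0^2 + 18^2
= 324 + 0 + 324
= 648


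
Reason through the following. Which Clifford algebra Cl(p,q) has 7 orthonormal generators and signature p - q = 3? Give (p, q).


We need p + q = 7 and p - q = 3.
Adding: 2p = 7 + 3 = 10, so p = 5.
Then q = 7 - 5 = 2.
(p, q) = (5, 2)


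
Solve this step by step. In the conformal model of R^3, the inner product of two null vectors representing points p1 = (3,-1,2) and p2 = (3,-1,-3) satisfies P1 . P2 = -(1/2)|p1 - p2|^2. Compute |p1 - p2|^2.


p1 - p2 = (0, 0, 5)
|p1 - p2|^2 = 0^2 + 0^2 + 5^2
= 0 + 0 + 25
= 25


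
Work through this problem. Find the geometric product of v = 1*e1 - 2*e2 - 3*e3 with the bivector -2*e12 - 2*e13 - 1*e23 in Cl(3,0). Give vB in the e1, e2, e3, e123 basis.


vB has grade-1 (vector) and grade-3 (trivector) parts: vB = (v _| B) + (v ^ B).
Vector part <vB>_1:
  e1: -v2*b12 - v3*b13 = -(-2)*(-2) - (-3)*(-2) = -10
  e2: v1*b12 - v3*b23 = (1)*(-2) - (-3)*(-1) = -5
  e3: v1*b13 + v2*b23 = (1)*(-2) + (-2)*(-1) = 0
Trivector part <vB>_3:
  e123: v1*b23 - v2*b13 + v3*b12 = (1)*(-1) - (-2)*(-2) + (-3)*(-2) = 1
vB = -10*e1 - 5*e2 + 0*e3 + 1*e123


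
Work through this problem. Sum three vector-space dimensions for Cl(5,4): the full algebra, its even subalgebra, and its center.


n = 5 + 4 = 9
Total dim = 2^9 = 512
Even subalgebra dim = 2^8 = 256
n is odd, so center dim = 2
Sum = 512 + 256 + 2 = 770


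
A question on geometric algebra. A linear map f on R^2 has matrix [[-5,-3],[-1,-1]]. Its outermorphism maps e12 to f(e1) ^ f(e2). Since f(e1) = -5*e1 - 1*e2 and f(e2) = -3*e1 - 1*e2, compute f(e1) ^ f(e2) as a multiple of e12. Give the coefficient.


The outermorphism of a linear map f sends e1^e2 to f(e1)^f(e2).
f(e1) = -5*e1 - 1*e2
f(e2) = -3*e1 - 1*e2
f(e1) ^ f(e2) = (-5*e1 - 1*e2) ^ (-3*e1 - 1*e2)
= (-5)*(-1)*e12 + (-1)*(-3)*e21
= (5 - 3)*e12
= 2*e12
Coefficient = 2


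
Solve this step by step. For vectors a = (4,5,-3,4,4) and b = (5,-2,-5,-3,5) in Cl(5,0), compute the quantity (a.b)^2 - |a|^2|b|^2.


a . b = 4*5 + 5*(-2) + (-3)*(-5) + 4*(-3) + 4*5
= 20 + (-10) + 15 + (-12) + 20 = 33
|a|^2 = 4^2 + 5^2 + (-3)^2 + 4^2 + 4^2 = 82
|b|^2 = 5^2 + (-2)^2 + (-5)^2 + (-3)^2 + 5^2 = 88
(a.b)^2 = 33^2 = 1089
|a|^2 * |b|^2 = 82 * 88 = 7216
Result = 1089 - 7216 = -6127


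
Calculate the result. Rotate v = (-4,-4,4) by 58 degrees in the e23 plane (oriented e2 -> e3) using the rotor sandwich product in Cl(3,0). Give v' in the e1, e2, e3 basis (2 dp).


Rotor R = cos(29deg) - sin(29deg)*e23
Rotation angle theta = 2 * 29 = 58 degrees in the e23 plane (e2 -> e3).
The component perpendicular to the plane (e1) is invariant: v'_1 = v1 = -4.00
cos(58deg) = 0.5299, sin(58deg) = 0.8480
v'_2 = v2*cos(theta) - v3*sin(theta) = -4*0.5299 - 4*0.8480 = -5.51
v'_3 = v2*sin(theta) + v3*cos(theta) = -4*0.8480 + 4*0.5299 = -1.27
v' = -4.00*e1 - 5.51*e2 - 1.27*e3


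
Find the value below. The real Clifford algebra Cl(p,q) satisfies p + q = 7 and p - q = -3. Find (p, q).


We need p + q = 7 and p - q = -3.
Adding: 2p = 7 + (-3) = 4, so p = 2.
Then q = 7 - 2 = 5.
(p, q) = (2, 5)


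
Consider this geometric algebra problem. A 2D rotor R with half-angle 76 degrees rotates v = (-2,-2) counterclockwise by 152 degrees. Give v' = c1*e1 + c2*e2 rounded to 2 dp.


Rotor R = cos(76deg) - sin(76deg)*e12
Rotation angle theta = 2 * 76 = 152 degrees
v' = R*v*~R rotates v by theta.
cos(152deg) = -0.8829, sin(152deg) = 0.4695
v'_1 = -2*cos(152deg) - (-2)*sin(152deg)
= -2*(-0.8829) - (-2)*0.4695
= 2.70
v'_2 = -2*sin(152deg) + (-2)*cos(152deg)
= -2*0.4695 + (-2)*(-0.8829)
= 0.83
v' = 2.70*e1 + 0.83*e2


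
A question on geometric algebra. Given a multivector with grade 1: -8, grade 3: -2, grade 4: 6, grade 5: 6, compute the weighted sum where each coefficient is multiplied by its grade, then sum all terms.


Grade-weighted sum = sum of grade_k * coefficient_k
1*(-8) = -8
3*(-2) = -6
4*6 = 24
5*6 = 30
Total = -8 + (-6) + 24 + 30 = 40


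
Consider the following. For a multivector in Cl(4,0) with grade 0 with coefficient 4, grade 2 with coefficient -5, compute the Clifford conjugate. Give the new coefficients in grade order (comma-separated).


Clifford conjugate sign for grade k: (-1)^(k(k+1)/2)
Grade 0: (-1)^(0*1/2) = (-1)^0 = 1, coeff 4 -> 4
Grade 2: (-1)^(2*3/2) = (-1)^3 = -1, coeff -5 -> 5
Conjugated coefficients: 4, 5


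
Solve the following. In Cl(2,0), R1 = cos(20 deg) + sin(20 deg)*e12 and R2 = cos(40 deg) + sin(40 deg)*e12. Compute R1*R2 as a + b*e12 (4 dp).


Same-plane rotors commute and their half-angles add:
R1*R2 = cos(a1 + a2) + sin(a1 + a2)*e12.
a1 + a2 = 20 + 40 = 60 deg
cos(60 deg) = 0.5000
sin(60 deg) = 0.8660
R1*R2 = 0.5000 + 0.8660*e12


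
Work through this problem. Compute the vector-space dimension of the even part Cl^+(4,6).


Even subalgebra dimension = 2^(n-1)
n = 4 + 6 = 10
2^(10 - 1) = 2^9 = 512
Verification: sum of C(10,k) for even k = 1 + 45 + 210 + 210 + 45 + 1 = 512
Result = 512


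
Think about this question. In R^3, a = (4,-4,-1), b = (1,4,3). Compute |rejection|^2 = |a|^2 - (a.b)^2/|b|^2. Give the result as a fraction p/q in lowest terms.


|a|^2 = 4^2 + (-4)^2 + (-1)^2 = 33
|b|^2 = 1^2 + 4^2 + 3^2 = 26
a . b = 4*1 + (-4)*4 + (-1)*3 = -15
(a.b)^2 = (-15)^2 = 225
|rej|^2 = 33 - 225/26
= (858 - 225)/26
= 633/26
In lowest terms: 633/26


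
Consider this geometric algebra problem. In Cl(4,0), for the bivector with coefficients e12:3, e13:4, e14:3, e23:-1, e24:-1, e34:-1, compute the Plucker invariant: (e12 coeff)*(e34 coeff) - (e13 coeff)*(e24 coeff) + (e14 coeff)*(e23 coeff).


Plucker relation: af - be + cd
a*f = 3*(-1) = -3
b*e = 4*(-1) = -4
c*d = 3*(-1) = -3
af - be + cd = -3 - (-4) + (-3)
= -2


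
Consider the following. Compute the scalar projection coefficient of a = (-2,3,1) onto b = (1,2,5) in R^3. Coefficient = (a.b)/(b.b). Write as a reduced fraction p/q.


Projection coefficient = (a . b) / (b . b)
a . b = (-2)*1 + 3*2 + 1*5
= -2 + 6 + 5 = 9
b . b = 1^2 + 2^2 + 5^2
= 1 + 4 + 25 = 30
Coefficient = 9/30
In lowest terms: 3/10


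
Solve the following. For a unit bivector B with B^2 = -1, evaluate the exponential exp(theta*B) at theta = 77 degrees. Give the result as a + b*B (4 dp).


For a unit bivector B with B^2 = -1, the exponential series gives
e^(theta*B) = cos(theta) + sin(theta)*B (the GA analogue of Euler's formula).
theta = 77 degrees = 1.343904 rad
cos(77 deg) = 0.2250
sin(77 deg) = 0.9744
exp(theta*B) = 0.2250 + 0.9744*B


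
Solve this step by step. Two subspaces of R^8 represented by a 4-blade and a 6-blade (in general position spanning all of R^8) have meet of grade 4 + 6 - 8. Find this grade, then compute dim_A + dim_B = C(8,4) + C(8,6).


Meet grade = grade(A) + grade(B) - n
= 4 + 6 - 8 = 2
C(8,4) = 70
C(8,6) = 28
dim_A + dim_B = 70 + 28 = 98


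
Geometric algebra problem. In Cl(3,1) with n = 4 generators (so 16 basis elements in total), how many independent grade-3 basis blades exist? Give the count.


Number of grade-k basis blades in Cl(p,q) with n = p + q is C(n, k).
n = 3 + 1 = 4
C(4, 3) = 4! / (3! * 1!)
= 24 / (6 * 1)
= 4


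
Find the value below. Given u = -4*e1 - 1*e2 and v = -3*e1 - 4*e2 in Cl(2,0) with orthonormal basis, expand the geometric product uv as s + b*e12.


Expand: (-4*e1 - 1*e2)(-3*e1 - 4*e2)
= (-4)*(-3)*e1e1 + (-4)*(-4)*e1e2 + (-1)*(-3)*e2e1 + (-1)*(-4)*e2e2
Using e1^2 = e2^2 = 1, e2e1 = -e1e2:
Scalar part s = (-4)*(-3) + (-1)*(-4) = 12 + 4 = 16
Bivector part b = (-4)*(-4) - (-1)*(-3) = 16 - 3 = 13
uv = 16 + 13*e12
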